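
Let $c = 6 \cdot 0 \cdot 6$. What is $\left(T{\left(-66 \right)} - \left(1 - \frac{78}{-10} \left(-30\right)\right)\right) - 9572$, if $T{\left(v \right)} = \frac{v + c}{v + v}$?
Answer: $- \frac{18677}{2} \approx -9338.5$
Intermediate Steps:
$c = 0$ ($c = 0 \cdot 6 = 0$)
$T{\left(v \right)} = \frac{1}{2}$ ($T{\left(v \right)} = \frac{v + 0}{v + v} = \frac{v}{2 v} = v \frac{1}{2 v} = \frac{1}{2}$)
$\left(T{\left(-66 \right)} - \left(1 - \frac{78}{-10} \left(-30\right)\right)\right) - 9572 = \left(\frac{1}{2} - \left(1 - \frac{78}{-10} \left(-30\right)\right)\right) - 9572 = \left(\frac{1}{2} - \left(1 - 78 \left(- \frac{1}{10}\right) \left(-30\right)\right)\right) - 9572 = \left(\frac{1}{2} - -233\right) - 9572 = \left(\frac{1}{2} + \left(234 - 1\right)\right) - 9572 = \left(\frac{1}{2} + 233\right) - 9572 = \frac{467}{2} - 9572 = - \frac{18677}{2}$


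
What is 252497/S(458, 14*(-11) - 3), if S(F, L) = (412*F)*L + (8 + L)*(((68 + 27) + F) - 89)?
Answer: -252497/29694408 ≈ -0.0085032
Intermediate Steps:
S(F, L) = (6 + F)*(8 + L) + 412*F*L (S(F, L) = 412*F*L + (8 + L)*((95 + F) - 89) = 412*F*L + (8 + L)*(6 + F) = 412*F*L + (6 + F)*(8 + L) = (6 + F)*(8 + L) + 412*F*L)
252497/S(458, 14*(-11) - 3) = 252497/(48 + 6*(14*(-11) - 3) + 8*458 + 413*458*(14*(-11) - 3)) = 252497/(48 + 6*(-154 - 3) + 3664 + 413*458*(-154 - 3)) = 252497/(48 + 6*(-157) + 3664 + 413*458*(-157)) = 252497/(48 - 942 + 3664 - 29697178) = 252497/(-29694408) = 252497*(-1/29694408) = -252497/29694408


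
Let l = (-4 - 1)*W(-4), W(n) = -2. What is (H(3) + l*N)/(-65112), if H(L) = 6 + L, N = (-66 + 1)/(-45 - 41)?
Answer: -89/349977 ≈ -0.00025430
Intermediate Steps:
N = 65/86 (N = -65/(-86) = -65*(-1/86) = 65/86 ≈ 0.75581)
l = 10 (l = (-4 - 1)*(-2) = -5*(-2) = 10)
(H(3) + l*N)/(-65112) = ((6 + 3) + 10*(65/86))/(-65112) = (9 + 325/43)*(-1/65112) = (712/43)*(-1/65112) = -89/349977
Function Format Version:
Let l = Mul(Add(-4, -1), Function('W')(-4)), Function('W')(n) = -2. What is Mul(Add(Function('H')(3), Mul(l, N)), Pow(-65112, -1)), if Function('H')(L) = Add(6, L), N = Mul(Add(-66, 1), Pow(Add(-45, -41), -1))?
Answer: Rational(-89, 349977) ≈ -0.00025430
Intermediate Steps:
N = Rational(65, 86) (N = Mul(-65, Pow(-86, -1)) = Mul(-65, Rational(-1, 86)) = Rational(65, 86) ≈ 0.75581)
l = 10 (l = Mul(Add(-4, -1), -2) = Mul(-5, -2) = 10)
Mul(Add(Function('H')(3), Mul(l, N)), Pow(-65112, -1)) = Mul(Add(Add(6, 3), Mul(10, Rational(65, 86))), Pow(-65112, -1)) = Mul(Add(9, Rational(325, 43)), Rational(-1, 65112)) = Mul(Rational(712, 43), Rational(-1, 65112)) = Rational(-89, 349977)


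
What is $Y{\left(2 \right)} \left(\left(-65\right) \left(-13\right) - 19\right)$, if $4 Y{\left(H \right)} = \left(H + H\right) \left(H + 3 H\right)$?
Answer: $6608$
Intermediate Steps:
$Y{\left(H \right)} = 2 H^{2}$ ($Y{\left(H \right)} = \frac{\left(H + H\right) \left(H + 3 H\right)}{4} = \frac{2 H 4 H}{4} = \frac{8 H^{2}}{4} = 2 H^{2}$)
$Y{\left(2 \right)} \left(\left(-65\right) \left(-13\right) - 19\right) = 2 \cdot 2^{2} \left(\left(-65\right) \left(-13\right) - 19\right) = 2 \cdot 4 \left(845 - 19\right) = 8 \cdot 826 = 6608$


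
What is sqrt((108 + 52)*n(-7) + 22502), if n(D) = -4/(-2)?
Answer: sqrt(22822) ≈ 151.07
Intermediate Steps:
n(D) = 2 (n(D) = -4*(-1/2) = 2)
sqrt((108 + 52)*n(-7) + 22502) = sqrt((108 + 52)*2 + 22502) = sqrt(160*2 + 22502) = sqrt(320 + 22502) = sqrt(22822)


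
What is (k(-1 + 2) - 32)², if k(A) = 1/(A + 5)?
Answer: 36481/36 ≈ 1013.4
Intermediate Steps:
k(A) = 1/(5 + A)
(k(-1 + 2) - 32)² = (1/(5 + (-1 + 2)) - 32)² = (1/(5 + 1) - 32)² = (1/6 - 32)² = (⅙ - 32)² = (-191/6)² = 36481/36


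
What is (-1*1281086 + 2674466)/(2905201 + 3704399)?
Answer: 7741/36720 ≈ 0.21081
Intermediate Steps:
(-1*1281086 + 2674466)/(2905201 + 3704399) = (-1281086 + 2674466)/6609600 = 1393380*(1/6609600) = 7741/36720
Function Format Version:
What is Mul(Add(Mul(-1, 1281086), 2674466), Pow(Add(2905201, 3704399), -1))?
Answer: Rational(7741, 36720) ≈ 0.21081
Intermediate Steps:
Mul(Add(Mul(-1, 1281086), 2674466), Pow(Add(2905201, 3704399), -1)) = Mul(Add(-1281086, 2674466), Pow(6609600, -1)) = Mul(1393380, Rational(1, 6609600)) = Rational(7741, 36720)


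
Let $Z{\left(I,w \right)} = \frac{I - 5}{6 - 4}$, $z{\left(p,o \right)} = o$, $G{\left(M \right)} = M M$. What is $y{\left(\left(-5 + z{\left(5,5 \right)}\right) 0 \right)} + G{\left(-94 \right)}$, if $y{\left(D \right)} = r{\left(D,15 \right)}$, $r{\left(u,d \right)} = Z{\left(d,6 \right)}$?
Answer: $8841$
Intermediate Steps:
$G{\left(M \right)} = M^{2}$
$Z{\left(I,w \right)} = - \frac{5}{2} + \frac{I}{2}$ ($Z{\left(I,w \right)} = \frac{-5 + I}{2} = \left(-5 + I\right) \frac{1}{2} = - \frac{5}{2} + \frac{I}{2}$)
$r{\left(u,d \right)} = - \frac{5}{2} + \frac{d}{2}$
$y{\left(D \right)} = 5$ ($y{\left(D \right)} = - \frac{5}{2} + \frac{1}{2} \cdot 15 = - \frac{5}{2} + \frac{15}{2} = 5$)
$y{\left(\left(-5 + z{\left(5,5 \right)}\right) 0 \right)} + G{\left(-94 \right)} = 5 + \left(-94\right)^{2} = 5 + 8836 = 8841$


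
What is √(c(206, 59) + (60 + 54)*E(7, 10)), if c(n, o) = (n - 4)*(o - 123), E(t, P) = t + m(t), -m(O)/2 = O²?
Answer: I*√23302 ≈ 152.65*I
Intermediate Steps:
m(O) = -2*O²
E(t, P) = t - 2*t²
c(n, o) = (-123 + o)*(-4 + n) (c(n, o) = (-4 + n)*(-123 + o) = (-123 + o)*(-4 + n))
√(c(206, 59) + (60 + 54)*E(7, 10)) = √((492 - 123*206 - 4*59 + 206*59) + (60 + 54)*(7*(1 - 2*7))) = √((492 - 25338 - 236 + 12154) + 114*(7*(1 - 14))) = √(-12928 + 114*(7*(-13))) = √(-12928 + 114*(-91)) = √(-12928 - 10374) = √(-23302) = I*√23302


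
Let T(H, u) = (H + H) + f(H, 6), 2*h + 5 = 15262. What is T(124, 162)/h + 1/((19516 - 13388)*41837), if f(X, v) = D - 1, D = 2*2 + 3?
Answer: 130239600345/3911545963952 ≈ 0.033296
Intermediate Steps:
h = 15257/2 (h = -5/2 + (1/2)*15262 = -5/2 + 7631 = 15257/2 ≈ 7628.5)
D = 7 (D = 4 + 3 = 7)
f(X, v) = 6 (f(X, v) = 7 - 1 = 6)
T(H, u) = 6 + 2*H (T(H, u) = (H + H) + 6 = 2*H + 6 = 6 + 2*H)
T(124, 162)/h + 1/((19516 - 13388)*41837) = (6 + 2*124)/(15257/2) + 1/((19516 - 13388)*41837) = (6 + 248)*(2/15257) + (1/41837)/6128 = 254*(2/15257) + (1/6128)*(1/41837) = 508/15257 + 1/256377136 = 130239600345/3911545963952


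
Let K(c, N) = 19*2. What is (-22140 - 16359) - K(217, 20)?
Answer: -38537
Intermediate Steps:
K(c, N) = 38
(-22140 - 16359) - K(217, 20) = (-22140 - 16359) - 1*38 = -38499 - 38 = -38537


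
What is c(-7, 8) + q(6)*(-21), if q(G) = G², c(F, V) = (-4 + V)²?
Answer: -740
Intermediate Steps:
c(-7, 8) + q(6)*(-21) = (-4 + 8)² + 6²*(-21) = 4² + 36*(-21) = 16 - 756 = -740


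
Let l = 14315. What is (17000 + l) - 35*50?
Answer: 29565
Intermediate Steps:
(17000 + l) - 35*50 = (17000 + 14315) - 35*50 = 31315 - 1750 = 29565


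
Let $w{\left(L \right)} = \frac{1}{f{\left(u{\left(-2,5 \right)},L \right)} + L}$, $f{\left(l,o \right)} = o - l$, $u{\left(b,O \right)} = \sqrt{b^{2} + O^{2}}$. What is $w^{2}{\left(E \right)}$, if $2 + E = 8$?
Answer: $\frac{1}{\left(12 - \sqrt{29}\right)^{2}} \approx 0.022854$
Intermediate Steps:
$E = 6$ ($E = -2 + 8 = 6$)
$u{\left(b,O \right)} = \sqrt{O^{2} + b^{2}}$
$w{\left(L \right)} = \frac{1}{- \sqrt{29} + 2 L}$ ($w{\left(L \right)} = \frac{1}{\left(L - \sqrt{5^{2} + \left(-2\right)^{2}}\right) + L} = \frac{1}{\left(L - \sqrt{25 + 4}\right) + L} = \frac{1}{\left(L - \sqrt{29}\right) + L} = \frac{1}{- \sqrt{29} + 2 L}$)
$w^{2}{\left(E \right)} = \left(\frac{1}{- \sqrt{29} + 2 \cdot 6}\right)^{2} = \left(\frac{1}{- \sqrt{29} + 12}\right)^{2} = \left(\frac{1}{12 - \sqrt{29}}\right)^{2} = \frac{1}{\left(12 - \sqrt{29}\right)^{2}}$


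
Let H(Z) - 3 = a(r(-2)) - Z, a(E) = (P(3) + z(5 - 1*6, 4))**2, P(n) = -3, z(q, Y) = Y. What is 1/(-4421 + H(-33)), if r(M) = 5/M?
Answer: -1/4384 ≈ -0.00022810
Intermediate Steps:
a(E) = 1 (a(E) = (-3 + 4)**2 = 1**2 = 1)
H(Z) = 4 - Z (H(Z) = 3 + (1 - Z) = 4 - Z)
1/(-4421 + H(-33)) = 1/(-4421 + (4 - 1*(-33))) = 1/(-4421 + (4 + 33)) = 1/(-4421 + 37) = 1/(-4384) = -1/4384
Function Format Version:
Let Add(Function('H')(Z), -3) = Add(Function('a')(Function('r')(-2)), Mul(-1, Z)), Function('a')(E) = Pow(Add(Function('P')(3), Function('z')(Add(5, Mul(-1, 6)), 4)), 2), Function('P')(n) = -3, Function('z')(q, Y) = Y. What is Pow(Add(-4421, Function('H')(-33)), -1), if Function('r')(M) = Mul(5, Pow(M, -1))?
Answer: Rational(-1, 4384) ≈ -0.00022810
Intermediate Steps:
Function('a')(E) = 1 (Function('a')(E) = Pow(Add(-3, 4), 2) = Pow(1, 2) = 1)
Function('H')(Z) = Add(4, Mul(-1, Z)) (Function('H')(Z) = Add(3, Add(1, Mul(-1, Z))) = Add(4, Mul(-1, Z)))
Pow(Add(-4421, Function('H')(-33)), -1) = Pow(Add(-4421, Add(4, Mul(-1, -33))), -1) = Pow(Add(-4421, Add(4, 33)), -1) = Pow(Add(-4421, 37), -1) = Pow(-4384, -1) = Rational(-1, 4384)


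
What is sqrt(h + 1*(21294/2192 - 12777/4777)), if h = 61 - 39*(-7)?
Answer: sqrt(2337096089619790)/2617796 ≈ 18.467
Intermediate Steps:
h = 334 (h = 61 + 273 = 334)
sqrt(h + 1*(21294/2192 - 12777/4777)) = sqrt(334 + 1*(21294/2192 - 12777/4777)) = sqrt(334 + 1*(21294*(1/2192) - 12777*1/4777)) = sqrt(334 + 1*(10647/1096 - 12777/4777)) = sqrt(334 + 1*(36857127/5235592)) = sqrt(334 + 36857127/5235592) = sqrt(1785544855/5235592) = sqrt(2337096089619790)/2617796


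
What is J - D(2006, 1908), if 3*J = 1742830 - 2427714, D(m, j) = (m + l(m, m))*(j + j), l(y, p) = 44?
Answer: -24153284/3 ≈ -8.0511e+6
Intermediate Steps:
D(m, j) = 2*j*(44 + m) (D(m, j) = (m + 44)*(j + j) = (44 + m)*(2*j) = 2*j*(44 + m))
J = -684884/3 (J = (1742830 - 2427714)/3 = (⅓)*(-684884) = -684884/3 ≈ -2.2829e+5)
J - D(2006, 1908) = -684884/3 - 2*1908*(44 + 2006) = -684884/3 - 2*1908*2050 = -684884/3 - 1*7822800 = -684884/3 - 7822800 = -24153284/3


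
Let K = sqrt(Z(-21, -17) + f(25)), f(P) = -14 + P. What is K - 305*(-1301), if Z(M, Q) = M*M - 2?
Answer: 396805 + 15*sqrt(2) ≈ 3.9683e+5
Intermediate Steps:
Z(M, Q) = -2 + M**2 (Z(M, Q) = M**2 - 2 = -2 + M**2)
K = 15*sqrt(2) (K = sqrt((-2 + (-21)**2) + (-14 + 25)) = sqrt((-2 + 441) + 11) = sqrt(439 + 11) = sqrt(450) = 15*sqrt(2) ≈ 21.213)
K - 305*(-1301) = 15*sqrt(2) - 305*(-1301) = 15*sqrt(2) + 396805 = 396805 + 15*sqrt(2)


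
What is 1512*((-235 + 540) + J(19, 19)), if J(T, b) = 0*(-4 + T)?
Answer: 461160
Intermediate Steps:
J(T, b) = 0
1512*((-235 + 540) + J(19, 19)) = 1512*((-235 + 540) + 0) = 1512*(305 + 0) = 1512*305 = 461160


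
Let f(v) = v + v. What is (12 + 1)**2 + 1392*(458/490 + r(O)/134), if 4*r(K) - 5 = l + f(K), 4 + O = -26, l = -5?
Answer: 21573791/16415 ≈ 1314.3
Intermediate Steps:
f(v) = 2*v
O = -30 (O = -4 - 26 = -30)
r(K) = K/2 (r(K) = 5/4 + (-5 + 2*K)/4 = 5/4 + (-5/4 + K/2) = K/2)
(12 + 1)**2 + 1392*(458/490 + r(O)/134) = (12 + 1)**2 + 1392*(458/490 + ((1/2)*(-30))/134) = 13**2 + 1392*(458*(1/490) - 15*1/134) = 169 + 1392*(229/245 - 15/134) = 169 + 1392*(27011/32830) = 169 + 18799656/16415 = 21573791/16415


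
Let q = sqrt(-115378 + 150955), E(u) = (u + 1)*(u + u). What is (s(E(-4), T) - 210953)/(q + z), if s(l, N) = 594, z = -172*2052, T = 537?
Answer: 8249438544/13841047951 + 210359*sqrt(3953)/41523143853 ≈ 0.59633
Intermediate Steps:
E(u) = 2*u*(1 + u) (E(u) = (1 + u)*(2*u) = 2*u*(1 + u))
z = -352944
q = 3*sqrt(3953) (q = sqrt(35577) = 3*sqrt(3953) ≈ 188.62)
(s(E(-4), T) - 210953)/(q + z) = (594 - 210953)/(3*sqrt(3953) - 352944) = -210359/(-352944 + 3*sqrt(3953))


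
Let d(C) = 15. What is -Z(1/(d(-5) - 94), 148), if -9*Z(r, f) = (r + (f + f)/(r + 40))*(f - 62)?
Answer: 158599222/2246049 ≈ 70.613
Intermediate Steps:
Z(r, f) = -(-62 + f)*(r + 2*f/(40 + r))/9 (Z(r, f) = -(r + (f + f)/(r + 40))*(f - 62)/9 = -(r + (2*f)/(40 + r))*(-62 + f)/9 = -(r + 2*f/(40 + r))*(-62 + f)/9 = -(-62 + f)*(r + 2*f/(40 + r))/9)
-Z(1/(d(-5) - 94), 148) = -(-2*148² + 62*(1/(15 - 94))² + 124*148 + 2480/(15 - 94) - 1*148*(1/(15 - 94))² - 40*148/(15 - 94))/(9*(40 + 1/(15 - 94))) = -(-2*21904 + 62*(1/(-79))² + 18352 + 2480/(-79) - 1*148*(1/(-79))² - 40*148/(-79))/(9*(40 + 1/(-79))) = -(-43808 + 62*(-1/79)² + 18352 + 2480*(-1/79) - 1*148*(-1/79)² - 40*148*(-1/79))/(9*(40 - 1/79)) = -(-43808 + 62*(1/6241) + 18352 - 2480/79 - 1*148*1/6241 + 5920/79)/(9*3159/79) = -79*(-43808 + 62/6241 + 18352 - 2480/79 - 148/6241 + 5920/79)/(9*3159) = -79*(-158599222)/(9*3159*6241) = -1*(-158599222/2246049) = 158599222/2246049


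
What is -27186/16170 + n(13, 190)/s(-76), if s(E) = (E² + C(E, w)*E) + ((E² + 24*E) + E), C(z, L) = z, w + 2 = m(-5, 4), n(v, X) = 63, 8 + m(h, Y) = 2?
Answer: -9962069/5939780 ≈ -1.6772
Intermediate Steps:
m(h, Y) = -6 (m(h, Y) = -8 + 2 = -6)
w = -8 (w = -2 - 6 = -8)
s(E) = 3*E² + 25*E (s(E) = (E² + E*E) + ((E² + 24*E) + E) = (E² + E²) + (E² + 25*E) = 2*E² + (E² + 25*E) = 3*E² + 25*E)
-27186/16170 + n(13, 190)/s(-76) = -27186/16170 + 63/((-76*(25 + 3*(-76)))) = -27186*1/16170 + 63/((-76*(25 - 228))) = -4531/2695 + 63/((-76*(-203))) = -4531/2695 + 63/15428 = -4531/2695 + 63*(1/15428) = -4531/2695 + 9/2204 = -9962069/5939780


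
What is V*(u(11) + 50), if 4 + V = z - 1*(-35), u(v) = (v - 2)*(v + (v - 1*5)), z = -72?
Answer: -8323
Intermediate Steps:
u(v) = (-5 + 2*v)*(-2 + v) (u(v) = (-2 + v)*(v + (v - 5)) = (-2 + v)*(v + (-5 + v)) = (-2 + v)*(-5 + 2*v) = (-5 + 2*v)*(-2 + v))
V = -41 (V = -4 + (-72 - 1*(-35)) = -4 + (-72 + 35) = -4 - 37 = -41)
V*(u(11) + 50) = -41*((10 - 9*11 + 2*11²) + 50) = -41*((10 - 99 + 2*121) + 50) = -41*((10 - 99 + 242) + 50) = -41*(153 + 50) = -41*203 = -8323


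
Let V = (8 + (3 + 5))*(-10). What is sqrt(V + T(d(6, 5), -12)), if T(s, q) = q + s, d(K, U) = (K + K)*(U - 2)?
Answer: 2*I*sqrt(34) ≈ 11.662*I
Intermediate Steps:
d(K, U) = 2*K*(-2 + U) (d(K, U) = (2*K)*(-2 + U) = 2*K*(-2 + U))
V = -160 (V = (8 + 8)*(-10) = 16*(-10) = -160)
sqrt(V + T(d(6, 5), -12)) = sqrt(-160 + (-12 + 2*6*(-2 + 5))) = sqrt(-160 + (-12 + 2*6*3)) = sqrt(-160 + (-12 + 36)) = sqrt(-160 + 24) = sqrt(-136) = 2*I*sqrt(34)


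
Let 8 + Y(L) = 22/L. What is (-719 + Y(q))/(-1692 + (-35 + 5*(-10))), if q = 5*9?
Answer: 32693/79965 ≈ 0.40884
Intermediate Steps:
q = 45
Y(L) = -8 + 22/L
(-719 + Y(q))/(-1692 + (-35 + 5*(-10))) = (-719 + (-8 + 22/45))/(-1692 + (-35 + 5*(-10))) = (-719 + (-8 + 22*(1/45)))/(-1692 + (-35 - 50)) = (-719 + (-8 + 22/45))/(-1692 - 85) = (-719 - 338/45)/(-1777) = -32693/45*(-1/1777) = 32693/79965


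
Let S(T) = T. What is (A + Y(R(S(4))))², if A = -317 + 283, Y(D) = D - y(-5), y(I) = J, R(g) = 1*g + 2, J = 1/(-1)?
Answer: 729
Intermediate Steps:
J = -1
R(g) = 2 + g (R(g) = g + 2 = 2 + g)
y(I) = -1
Y(D) = 1 + D (Y(D) = D - 1*(-1) = D + 1 = 1 + D)
A = -34
(A + Y(R(S(4))))² = (-34 + (1 + (2 + 4)))² = (-34 + (1 + 6))² = (-34 + 7)² = (-27)² = 729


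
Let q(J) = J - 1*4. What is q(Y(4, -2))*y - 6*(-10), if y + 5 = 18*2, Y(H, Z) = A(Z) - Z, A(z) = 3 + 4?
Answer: 215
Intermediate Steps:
A(z) = 7
Y(H, Z) = 7 - Z
q(J) = -4 + J (q(J) = J - 4 = -4 + J)
y = 31 (y = -5 + 18*2 = -5 + 36 = 31)
q(Y(4, -2))*y - 6*(-10) = (-4 + (7 - 1*(-2)))*31 - 6*(-10) = (-4 + (7 + 2))*31 + 60 = (-4 + 9)*31 + 60 = 5*31 + 60 = 155 + 60 = 215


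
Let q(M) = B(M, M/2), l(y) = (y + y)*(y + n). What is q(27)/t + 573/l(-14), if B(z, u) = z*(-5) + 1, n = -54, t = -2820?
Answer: 467749/1342320 ≈ 0.34846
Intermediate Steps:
l(y) = 2*y*(-54 + y) (l(y) = (y + y)*(y - 54) = (2*y)*(-54 + y) = 2*y*(-54 + y))
B(z, u) = 1 - 5*z (B(z, u) = -5*z + 1 = 1 - 5*z)
q(M) = 1 - 5*M
q(27)/t + 573/l(-14) = (1 - 5*27)/(-2820) + 573/((2*(-14)*(-54 - 14))) = (1 - 135)*(-1/2820) + 573/((2*(-14)*(-68))) = -134*(-1/2820) + 573/1904 = 67/1410 + 573*(1/1904) = 67/1410 + 573/1904 = 467749/1342320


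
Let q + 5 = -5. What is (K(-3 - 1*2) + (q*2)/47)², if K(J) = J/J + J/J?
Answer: 5476/2209 ≈ 2.4790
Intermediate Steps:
q = -10 (q = -5 - 5 = -10)
K(J) = 2 (K(J) = 1 + 1 = 2)
(K(-3 - 1*2) + (q*2)/47)² = (2 - 10*2/47)² = (2 - 20*1/47)² = (2 - 20/47)² = (74/47)² = 5476/2209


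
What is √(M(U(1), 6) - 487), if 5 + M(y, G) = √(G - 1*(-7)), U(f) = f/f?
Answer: √(-492 + √13) ≈ 22.1*I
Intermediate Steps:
U(f) = 1
M(y, G) = -5 + √(7 + G) (M(y, G) = -5 + √(G - 1*(-7)) = -5 + √(G + 7) = -5 + √(7 + G))
√(M(U(1), 6) - 487) = √((-5 + √(7 + 6)) - 487) = √((-5 + √13) - 487) = √(-492 + √13)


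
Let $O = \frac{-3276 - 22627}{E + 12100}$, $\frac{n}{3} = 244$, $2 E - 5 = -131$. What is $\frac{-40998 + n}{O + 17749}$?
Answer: $- \frac{80780307}{35603135} \approx -2.2689$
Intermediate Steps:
$E = -63$ ($E = \frac{5}{2} + \frac{1}{2} \left(-131\right) = \frac{5}{2} - \frac{131}{2} = -63$)
$n = 732$ ($n = 3 \cdot 244 = 732$)
$O = - \frac{25903}{12037}$ ($O = \frac{-3276 - 22627}{-63 + 12100} = - \frac{25903}{12037} \approx -2.1519$)
$\frac{-40998 + n}{O + 17749} = \frac{-40998 + 732}{- \frac{25903}{12037} + 17749} = - \frac{40266}{\frac{213618810}{12037}} = \left(-40266\right) \frac{12037}{213618810} = - \frac{80780307}{35603135}$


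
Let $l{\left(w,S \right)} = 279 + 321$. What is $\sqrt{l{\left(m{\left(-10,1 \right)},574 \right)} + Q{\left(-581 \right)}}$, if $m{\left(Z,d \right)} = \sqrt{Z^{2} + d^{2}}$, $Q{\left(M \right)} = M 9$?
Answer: $i \sqrt{4629} \approx 68.037 i$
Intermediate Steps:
$Q{\left(M \right)} = 9 M$
$l{\left(w,S \right)} = 600$
$\sqrt{l{\left(m{\left(-10,1 \right)},574 \right)} + Q{\left(-581 \right)}} = \sqrt{600 + 9 \left(-581\right)} = \sqrt{600 - 5229} = \sqrt{-4629} = i \sqrt{4629}$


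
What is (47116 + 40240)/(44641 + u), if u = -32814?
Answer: 87356/11827 ≈ 7.3861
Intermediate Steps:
(47116 + 40240)/(44641 + u) = (47116 + 40240)/(44641 - 32814) = 87356/11827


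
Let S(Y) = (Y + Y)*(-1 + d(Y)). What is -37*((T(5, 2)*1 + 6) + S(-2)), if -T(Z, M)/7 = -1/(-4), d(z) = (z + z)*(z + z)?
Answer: 8251/4 ≈ 2062.8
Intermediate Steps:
d(z) = 4*z² (d(z) = (2*z)*(2*z) = 4*z²)
T(Z, M) = -7/4 (T(Z, M) = -(-7)/(-4) = -(-7)*(-1)/4 = -7*¼ = -7/4)
S(Y) = 2*Y*(-1 + 4*Y²) (S(Y) = (Y + Y)*(-1 + 4*Y²) = (2*Y)*(-1 + 4*Y²) = 2*Y*(-1 + 4*Y²))
-37*((T(5, 2)*1 + 6) + S(-2)) = -37*((-7/4*1 + 6) + (-2*(-2) + 8*(-2)³)) = -37*((-7/4 + 6) + (4 + 8*(-8))) = -37*(17/4 + (4 - 64)) = -37*(17/4 - 60) = -37*(-223/4) = 8251/4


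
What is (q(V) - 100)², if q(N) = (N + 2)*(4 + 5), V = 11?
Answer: 289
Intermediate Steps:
q(N) = 18 + 9*N (q(N) = (2 + N)*9 = 18 + 9*N)
(q(V) - 100)² = ((18 + 9*11) - 100)² = ((18 + 99) - 100)² = (117 - 100)² = 17² = 289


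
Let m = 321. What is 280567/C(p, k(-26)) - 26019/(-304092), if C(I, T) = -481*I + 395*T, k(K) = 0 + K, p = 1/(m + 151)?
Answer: -4460449220101/163801554748 ≈ -27.231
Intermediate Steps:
p = 1/472 (p = 1/(321 + 151) = 1/472 ≈ 0.0021186)
k(K) = K
280567/C(p, k(-26)) - 26019/(-304092) = 280567/(-481*1/472 + 395*(-26)) - 26019/(-304092) = 280567/(-481/472 - 10270) - 26019*(-1/304092) = 280567/(-4847921/472) + 2891/33788 = 280567*(-472/4847921) + 2891/33788 = -132427624/4847921 + 2891/33788 = -4460449220101/163801554748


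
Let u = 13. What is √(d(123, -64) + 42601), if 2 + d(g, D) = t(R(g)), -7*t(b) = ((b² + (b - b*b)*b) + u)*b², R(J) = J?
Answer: √193867695539/7 ≈ 62901.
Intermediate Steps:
t(b) = -b²*(13 + b² + b*(b - b²))/7 (t(b) = -((b² + (b - b*b)*b) + 13)*b²/7 = -((b² + (b - b²)*b) + 13)*b²/7 = -((b² + b*(b - b²)) + 13)*b²/7 = -(13 + b² + b*(b - b²))*b²/7 = -b²*(13 + b² + b*(b - b²))/7)
d(g, D) = -2 + g²*(-13 + g³ - 2*g²)/7
√(d(123, -64) + 42601) = √((-2 + (⅐)*123²*(-13 + 123³ - 2*123²)) + 42601) = √((-2 + (⅐)*15129*(-13 + 1860867 - 2*15129)) + 42601) = √((-2 + (⅐)*15129*(-13 + 1860867 - 30258)) + 42601) = √((-2 + (⅐)*15129*1830596) + 42601) = √((-2 + 27695086884/7) + 42601) = √(27695086870/7 + 42601) = √(27695385077/7) = √193867695539/7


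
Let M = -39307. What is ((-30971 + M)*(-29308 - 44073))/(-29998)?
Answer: -48651603/283 ≈ -1.7191e+5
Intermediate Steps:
((-30971 + M)*(-29308 - 44073))/(-29998) = ((-30971 - 39307)*(-29308 - 44073))/(-29998) = -70278*(-73381)*(-1/29998) = 5157069918*(-1/29998) = -48651603/283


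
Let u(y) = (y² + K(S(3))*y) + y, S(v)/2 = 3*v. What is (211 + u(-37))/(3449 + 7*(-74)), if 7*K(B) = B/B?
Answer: 3588/6839 ≈ 0.52464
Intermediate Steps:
S(v) = 6*v (S(v) = 2*(3*v) = 6*v)
K(B) = ⅐ (K(B) = (B/B)/7 = (⅐)*1 = ⅐)
u(y) = y² + 8*y/7 (u(y) = (y² + y/7) + y = y² + 8*y/7)
(211 + u(-37))/(3449 + 7*(-74)) = (211 + (⅐)*(-37)*(8 + 7*(-37)))/(3449 + 7*(-74)) = (211 + (⅐)*(-37)*(8 - 259))/(3449 - 518) = (211 + (⅐)*(-37)*(-251))/2931 = (211 + 9287/7)*(1/2931) = (10764/7)*(1/2931) = 3588/6839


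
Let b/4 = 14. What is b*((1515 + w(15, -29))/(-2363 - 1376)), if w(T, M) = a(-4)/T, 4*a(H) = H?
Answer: -1272544/56085 ≈ -22.690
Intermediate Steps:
b = 56 (b = 4*14 = 56)
a(H) = H/4
w(T, M) = -1/T (w(T, M) = ((¼)*(-4))/T = -1/T)
b*((1515 + w(15, -29))/(-2363 - 1376)) = 56*((1515 - 1/15)/(-2363 - 1376)) = 56*((1515 - 1*1/15)/(-3739)) = 56*((1515 - 1/15)*(-1/3739)) = 56*((22724/15)*(-1/3739)) = 56*(-22724/56085) = -1272544/56085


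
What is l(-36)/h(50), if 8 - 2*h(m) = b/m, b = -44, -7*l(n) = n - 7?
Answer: 1075/777 ≈ 1.3835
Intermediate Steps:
l(n) = 1 - n/7 (l(n) = -(n - 7)/7 = -(-7 + n)/7 = 1 - n/7)
h(m) = 4 + 22/m (h(m) = 4 - (-22)/m = 4 + 22/m)
l(-36)/h(50) = (1 - ⅐*(-36))/(4 + 22/50) = (1 + 36/7)/(4 + 22*(1/50)) = 43/(7*(4 + 11/25)) = 43/(7*(111/25)) = (43/7)*(25/111) = 1075/777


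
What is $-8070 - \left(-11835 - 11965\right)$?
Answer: $15730$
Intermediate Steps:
$-8070 - \left(-11835 - 11965\right) = -8070 - -23800 = -8070 + 23800 = 15730$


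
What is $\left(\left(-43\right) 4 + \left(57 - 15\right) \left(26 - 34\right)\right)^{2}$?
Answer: $258064$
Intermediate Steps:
$\left(\left(-43\right) 4 + \left(57 - 15\right) \left(26 - 34\right)\right)^{2} = \left(-172 + 42 \left(-8\right)\right)^{2} = \left(-172 - 336\right)^{2} = \left(-508\right)^{2} = 258064$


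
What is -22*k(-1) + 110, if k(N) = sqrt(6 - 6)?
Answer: 110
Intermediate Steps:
k(N) = 0 (k(N) = sqrt(0) = 0)
-22*k(-1) + 110 = -22*0 + 110 = 0 + 110 = 110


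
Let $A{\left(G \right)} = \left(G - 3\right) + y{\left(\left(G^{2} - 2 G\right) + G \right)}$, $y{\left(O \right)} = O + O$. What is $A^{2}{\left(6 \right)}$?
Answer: $3969$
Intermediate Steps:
$y{\left(O \right)} = 2 O$
$A{\left(G \right)} = -3 - G + 2 G^{2}$ ($A{\left(G \right)} = \left(G - 3\right) + 2 \left(\left(G^{2} - 2 G\right) + G\right) = \left(-3 + G\right) + 2 \left(G^{2} - G\right) = \left(-3 + G\right) + \left(- 2 G + 2 G^{2}\right) = -3 - G + 2 G^{2}$)
$A^{2}{\left(6 \right)} = \left(-3 - 6 + 2 \cdot 6^{2}\right)^{2} = \left(-3 - 6 + 2 \cdot 36\right)^{2} = \left(-3 - 6 + 72\right)^{2} = 63^{2} = 3969$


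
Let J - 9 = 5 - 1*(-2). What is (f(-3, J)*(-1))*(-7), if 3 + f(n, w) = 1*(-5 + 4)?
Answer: -28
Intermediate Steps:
J = 16 (J = 9 + (5 - 1*(-2)) = 9 + (5 + 2) = 9 + 7 = 16)
f(n, w) = -4 (f(n, w) = -3 + 1*(-5 + 4) = -3 + 1*(-1) = -3 - 1 = -4)
(f(-3, J)*(-1))*(-7) = -4*(-1)*(-7) = 4*(-7) = -28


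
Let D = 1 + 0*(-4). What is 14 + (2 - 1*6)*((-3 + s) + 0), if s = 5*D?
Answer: 6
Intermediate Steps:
D = 1 (D = 1 + 0 = 1)
s = 5 (s = 5*1 = 5)
14 + (2 - 1*6)*((-3 + s) + 0) = 14 + (2 - 1*6)*((-3 + 5) + 0) = 14 + (2 - 6)*(2 + 0) = 14 - 4*2 = 14 - 8 = 6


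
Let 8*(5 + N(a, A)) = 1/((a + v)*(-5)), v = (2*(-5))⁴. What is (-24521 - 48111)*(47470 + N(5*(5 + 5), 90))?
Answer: -173235763460921/50250 ≈ -3.4475e+9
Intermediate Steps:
v = 10000 (v = (-10)⁴ = 10000)
N(a, A) = -5 + 1/(8*(-50000 - 5*a)) (N(a, A) = -5 + 1/(8*(((a + 10000)*(-5)))) = -5 + 1/(8*(((10000 + a)*(-5)))) = -5 + 1/(8*(-50000 - 5*a)))
(-24521 - 48111)*(47470 + N(5*(5 + 5), 90)) = (-24521 - 48111)*(47470 + (-2000001 - 1000*(5 + 5))/(40*(10000 + 5*(5 + 5)))) = -72632*(47470 + (-2000001 - 1000*10)/(40*(10000 + 5*10))) = -72632*(47470 + (-2000001 - 200*50)/(40*(10000 + 50))) = -72632*(47470 + (1/40)*(-2000001 - 10000)/10050) = -72632*(47470 + (1/40)*(1/10050)*(-2010001)) = -72632*(47470 - 2010001/402000) = -72632*19080929999/402000 = -173235763460921/50250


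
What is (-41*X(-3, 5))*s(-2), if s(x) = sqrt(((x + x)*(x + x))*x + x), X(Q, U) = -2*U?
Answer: 410*I*sqrt(34) ≈ 2390.7*I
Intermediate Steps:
s(x) = sqrt(x + 4*x**3) (s(x) = sqrt(((2*x)*(2*x))*x + x) = sqrt((4*x**2)*x + x) = sqrt(4*x**3 + x) = sqrt(x + 4*x**3))
(-41*X(-3, 5))*s(-2) = (-(-82)*5)*sqrt(-2 + 4*(-2)**3) = (-41*(-10))*sqrt(-2 + 4*(-8)) = 410*sqrt(-2 - 32) = 410*sqrt(-34) = 410*(I*sqrt(34)) = 410*I*sqrt(34)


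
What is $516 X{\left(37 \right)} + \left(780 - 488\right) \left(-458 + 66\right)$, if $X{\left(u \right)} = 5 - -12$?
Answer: $-105692$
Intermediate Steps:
$X{\left(u \right)} = 17$ ($X{\left(u \right)} = 5 + 12 = 17$)
$516 X{\left(37 \right)} + \left(780 - 488\right) \left(-458 + 66\right) = 516 \cdot 17 + \left(780 - 488\right) \left(-458 + 66\right) = 8772 + 292 \left(-392\right) = 8772 - 114464 = -105692$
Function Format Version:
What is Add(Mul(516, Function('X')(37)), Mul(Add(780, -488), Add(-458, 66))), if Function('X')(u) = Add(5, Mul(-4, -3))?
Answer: -105692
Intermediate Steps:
Function('X')(u) = 17 (Function('X')(u) = Add(5, 12) = 17)
Add(Mul(516, Function('X')(37)), Mul(Add(780, -488), Add(-458, 66))) = Add(Mul(516, 17), Mul(Add(780, -488), Add(-458, 66))) = Add(8772, Mul(292, -392)) = Add(8772, -114464) = -105692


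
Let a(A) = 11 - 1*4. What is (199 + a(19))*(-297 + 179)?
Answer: -24308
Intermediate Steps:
a(A) = 7 (a(A) = 11 - 4 = 7)
(199 + a(19))*(-297 + 179) = (199 + 7)*(-297 + 179) = 206*(-118) = -24308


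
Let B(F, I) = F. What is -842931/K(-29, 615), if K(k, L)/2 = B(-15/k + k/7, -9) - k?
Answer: -57038331/3434 ≈ -16610.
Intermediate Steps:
K(k, L) = -30/k - 12*k/7 (K(k, L) = 2*((-15/k + k/7) - k) = 2*(-15/k - 6*k/7) = -30/k - 12*k/7)
-842931/K(-29, 615) = -842931/(-30/(-29) - 12/7*(-29)) = -842931/(-30*(-1/29) + 348/7) = -842931/(30/29 + 348/7) = -842931/10302/203 = -842931*203/10302 = -57038331/3434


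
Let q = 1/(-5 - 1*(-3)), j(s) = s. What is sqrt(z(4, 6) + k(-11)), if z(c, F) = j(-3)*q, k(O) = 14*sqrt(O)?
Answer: sqrt(6 + 56*I*sqrt(11))/2 ≈ 4.8968 + 4.7411*I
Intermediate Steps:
q = -1/2 (q = 1/(-5 + 3) = 1/(-2) = -1/2 ≈ -0.50000)
z(c, F) = 3/2 (z(c, F) = -3*(-1/2) = 3/2)
sqrt(z(4, 6) + k(-11)) = sqrt(3/2 + 14*sqrt(-11)) = sqrt(3/2 + 14*(I*sqrt(11))) = sqrt(3/2 + 14*I*sqrt(11))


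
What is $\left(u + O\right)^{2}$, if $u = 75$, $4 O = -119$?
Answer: $\frac{32761}{16} \approx 2047.6$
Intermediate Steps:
$O = - \frac{119}{4}$ ($O = \frac{1}{4} \left(-119\right) = - \frac{119}{4} \approx -29.75$)
$\left(u + O\right)^{2} = \left(75 - \frac{119}{4}\right)^{2} = \left(\frac{181}{4}\right)^{2} = \frac{32761}{16}$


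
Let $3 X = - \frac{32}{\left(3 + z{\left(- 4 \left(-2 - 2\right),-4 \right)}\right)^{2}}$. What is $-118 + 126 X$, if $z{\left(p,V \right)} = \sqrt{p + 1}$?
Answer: $-664 + 126 \sqrt{17} \approx -144.49$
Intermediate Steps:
$z{\left(p,V \right)} = \sqrt{1 + p}$
$X = - \frac{32}{3 \left(3 + \sqrt{17}\right)^{2}}$ ($X = \frac{\left(-32\right) \frac{1}{\left(3 + \sqrt{1 - 4 \left(-2 - 2\right)}\right)^{2}}}{3} = \frac{\left(-32\right) \frac{1}{\left(3 + \sqrt{1 - -16}\right)^{2}}}{3} = \frac{\left(-32\right) \frac{1}{\left(3 + \sqrt{1 + 16}\right)^{2}}}{3} = \frac{\left(-32\right) \frac{1}{\left(3 + \sqrt{17}\right)^{2}}}{3} = - \frac{32}{3 \left(3 + \sqrt{17}\right)^{2}} \approx -0.21023$)
$-118 + 126 X = -118 + 126 \left(- \frac{13}{3} + \sqrt{17}\right) = -118 - \left(546 - 126 \sqrt{17}\right) = -664 + 126 \sqrt{17}$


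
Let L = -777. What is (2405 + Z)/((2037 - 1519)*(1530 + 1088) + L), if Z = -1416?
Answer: 989/1355347 ≈ 0.00072970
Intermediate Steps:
(2405 + Z)/((2037 - 1519)*(1530 + 1088) + L) = (2405 - 1416)/((2037 - 1519)*(1530 + 1088) - 777) = 989/(518*2618 - 777) = 989/(1356124 - 777) = 989/1355347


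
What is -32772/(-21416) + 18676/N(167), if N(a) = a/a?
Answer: 99999497/5354 ≈ 18678.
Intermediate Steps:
N(a) = 1
-32772/(-21416) + 18676/N(167) = -32772/(-21416) + 18676/1 = -32772*(-1/21416) + 18676*1 = 8193/5354 + 18676 = 99999497/5354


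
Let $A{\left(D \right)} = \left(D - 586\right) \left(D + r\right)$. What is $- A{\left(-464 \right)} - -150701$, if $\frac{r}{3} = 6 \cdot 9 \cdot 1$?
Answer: $-166399$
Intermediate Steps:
$r = 162$ ($r = 3 \cdot 6 \cdot 9 \cdot 1 = 3 \cdot 54 \cdot 1 = 3 \cdot 54 = 162$)
$A{\left(D \right)} = \left(-586 + D\right) \left(162 + D\right)$ ($A{\left(D \right)} = \left(D - 586\right) \left(D + 162\right) = \left(-586 + D\right) \left(162 + D\right)$)
$- A{\left(-464 \right)} - -150701 = - (-94932 + \left(-464\right)^{2} - -196736) - -150701 = - (-94932 + 215296 + 196736) + 150701 = \left(-1\right) 317100 + 150701 = -317100 + 150701 = -166399$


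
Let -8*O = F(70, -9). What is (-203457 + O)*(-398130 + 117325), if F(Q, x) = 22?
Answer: 228530060395/4 ≈ 5.7133e+10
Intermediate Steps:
O = -11/4 (O = -1/8*22 = -11/4 ≈ -2.7500)
(-203457 + O)*(-398130 + 117325) = (-203457 - 11/4)*(-398130 + 117325) = -813839/4*(-280805) = 228530060395/4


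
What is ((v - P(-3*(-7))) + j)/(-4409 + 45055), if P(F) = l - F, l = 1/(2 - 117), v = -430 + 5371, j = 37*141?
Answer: 585293/2337145 ≈ 0.25043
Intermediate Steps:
j = 5217
v = 4941
l = -1/115 (l = 1/(-115) = -1/115 ≈ -0.0086956)
P(F) = -1/115 - F
((v - P(-3*(-7))) + j)/(-4409 + 45055) = ((4941 - (-1/115 - (-3)*(-7))) + 5217)/(-4409 + 45055) = ((4941 - (-1/115 - 1*21)) + 5217)/40646 = ((4941 - (-1/115 - 21)) + 5217)*(1/40646) = ((4941 - 1*(-2416/115)) + 5217)*(1/40646) = ((4941 + 2416/115) + 5217)*(1/40646) = (570631/115 + 5217)*(1/40646) = (1170586/115)*(1/40646) = 585293/2337145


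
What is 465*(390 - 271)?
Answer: 55335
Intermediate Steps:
465*(390 - 271) = 465*119 = 55335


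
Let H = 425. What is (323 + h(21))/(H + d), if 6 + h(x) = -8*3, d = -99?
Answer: 293/326 ≈ 0.89877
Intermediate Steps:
h(x) = -30 (h(x) = -6 - 8*3 = -6 - 24 = -30)
(323 + h(21))/(H + d) = (323 - 30)/(425 - 99) = 293/326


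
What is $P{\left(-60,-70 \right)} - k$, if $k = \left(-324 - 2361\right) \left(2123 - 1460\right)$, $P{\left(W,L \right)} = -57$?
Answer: $1780098$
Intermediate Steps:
$k = -1780155$ ($k = \left(-2685\right) 663 = -1780155$)
$P{\left(-60,-70 \right)} - k = -57 - -1780155 = -57 + 1780155 = 1780098$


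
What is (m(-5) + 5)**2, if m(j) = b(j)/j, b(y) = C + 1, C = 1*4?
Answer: 16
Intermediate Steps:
C = 4
b(y) = 5 (b(y) = 4 + 1 = 5)
m(j) = 5/j
(m(-5) + 5)**2 = (5/(-5) + 5)**2 = (5*(-1/5) + 5)**2 = (-1 + 5)**2 = 4**2 = 16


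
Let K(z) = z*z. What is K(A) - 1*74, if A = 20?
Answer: 326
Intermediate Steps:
K(z) = z²
K(A) - 1*74 = 20² - 1*74 = 400 - 74 = 326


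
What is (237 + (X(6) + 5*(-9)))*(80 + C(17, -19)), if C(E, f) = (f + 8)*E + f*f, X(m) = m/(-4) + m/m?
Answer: 48641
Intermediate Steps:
X(m) = 1 - m/4 (X(m) = m*(-¼) + 1 = -m/4 + 1 = 1 - m/4)
C(E, f) = f² + E*(8 + f) (C(E, f) = (8 + f)*E + f² = E*(8 + f) + f² = f² + E*(8 + f))
(237 + (X(6) + 5*(-9)))*(80 + C(17, -19)) = (237 + ((1 - ¼*6) + 5*(-9)))*(80 + ((-19)² + 8*17 + 17*(-19))) = (237 + ((1 - 3/2) - 45))*(80 + (361 + 136 - 323)) = (237 + (-½ - 45))*(80 + 174) = (237 - 91/2)*254 = (383/2)*254 = 48641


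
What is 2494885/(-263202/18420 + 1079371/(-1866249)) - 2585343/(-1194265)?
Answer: -17070789127287639489171/101727986950153045 ≈ -1.6781e+5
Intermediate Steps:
2494885/(-263202/18420 + 1079371/(-1866249)) - 2585343/(-1194265) = 2494885/(-263202*1/18420 + 1079371*(-1/1866249)) - 2585343*(-1/1194265) = 2494885/(-43867/3070 - 1079371/1866249) + 2585343/1194265 = 2494885/(-85180413853/5729384430) + 2585343/1194265 = 2494885*(-5729384430/85180413853) + 2585343/1194265 = -14294155273640550/85180413853 + 2585343/1194265 = -17070789127287639489171/101727986950153045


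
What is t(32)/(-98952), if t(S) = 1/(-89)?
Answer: 1/8806728 ≈ 1.1355e-7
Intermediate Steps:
t(S) = -1/89
t(32)/(-98952) = -1/89/(-98952) = -1/89*(-1/98952) = 1/8806728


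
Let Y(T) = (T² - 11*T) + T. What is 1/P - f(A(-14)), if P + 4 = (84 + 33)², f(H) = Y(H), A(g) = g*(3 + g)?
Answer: -303478559/13685 ≈ -22176.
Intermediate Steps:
Y(T) = T² - 10*T
f(H) = H*(-10 + H)
P = 13685 (P = -4 + (84 + 33)² = -4 + 117² = -4 + 13689 = 13685)
1/P - f(A(-14)) = 1/13685 - (-14*(3 - 14))*(-10 - 14*(3 - 14)) = 1/13685 - (-14*(-11))*(-10 - 14*(-11)) = 1/13685 - 154*(-10 + 154) = 1/13685 - 154*144 = 1/13685 - 1*22176 = 1/13685 - 22176 = -303478559/13685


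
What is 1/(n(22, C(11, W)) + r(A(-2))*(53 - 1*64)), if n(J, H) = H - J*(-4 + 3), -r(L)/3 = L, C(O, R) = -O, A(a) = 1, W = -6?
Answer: 1/44 ≈ 0.022727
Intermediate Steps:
r(L) = -3*L
n(J, H) = H + J (n(J, H) = H - J*(-1) = H - (-1)*J = H + J)
1/(n(22, C(11, W)) + r(A(-2))*(53 - 1*64)) = 1/((-1*11 + 22) + (-3*1)*(53 - 1*64)) = 1/((-11 + 22) - 3*(53 - 64)) = 1/(11 - 3*(-11)) = 1/(11 + 33) = 1/44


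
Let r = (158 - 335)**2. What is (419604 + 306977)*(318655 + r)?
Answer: 254291724704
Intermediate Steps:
r = 31329 (r = (-177)**2 = 31329)
(419604 + 306977)*(318655 + r) = (419604 + 306977)*(318655 + 31329) = 726581*349984 = 254291724704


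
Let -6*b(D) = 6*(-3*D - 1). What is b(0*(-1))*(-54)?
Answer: -54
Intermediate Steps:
b(D) = 1 + 3*D (b(D) = -(-3*D - 1) = -(-1 - 3*D) = -(-6 - 18*D)/6 = 1 + 3*D)
b(0*(-1))*(-54) = (1 + 3*(0*(-1)))*(-54) = (1 + 3*0)*(-54) = (1 + 0)*(-54) = 1*(-54) = -54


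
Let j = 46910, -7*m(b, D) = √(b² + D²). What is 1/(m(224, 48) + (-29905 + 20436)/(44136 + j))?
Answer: 42243614126/435021960171591 - 928409900992*√205/435021960171591 ≈ -0.030460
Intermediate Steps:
m(b, D) = -√(D² + b²)/7 (m(b, D) = -√(b² + D²)/7 = -√(D² + b²)/7)
1/(m(224, 48) + (-29905 + 20436)/(44136 + j)) = 1/(-√(48² + 224²)/7 + (-29905 + 20436)/(44136 + 46910)) = 1/(-√(2304 + 50176)/7 - 9469/91046) = 1/(-16*√205/7 - 9469*1/91046) = 1/(-16*√205/7 - 9469/91046) = 1/(-9469/91046 - 16*√205/7)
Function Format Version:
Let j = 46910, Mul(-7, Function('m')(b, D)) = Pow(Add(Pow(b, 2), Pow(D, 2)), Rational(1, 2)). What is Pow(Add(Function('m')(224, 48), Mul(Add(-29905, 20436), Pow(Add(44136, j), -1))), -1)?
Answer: Add(Rational(42243614126, 435021960171591), Mul(Rational(-928409900992, 435021960171591), Pow(205, Rational(1, 2)))) ≈ -0.030460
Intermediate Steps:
Function('m')(b, D) = Mul(Rational(-1, 7), Pow(Add(Pow(D, 2), Pow(b, 2)), Rational(1, 2))) (Function('m')(b, D) = Mul(Rational(-1, 7), Pow(Add(Pow(b, 2), Pow(D, 2)), Rational(1, 2))) = Mul(Rational(-1, 7), Pow(Add(Pow(D, 2), Pow(b, 2)), Rational(1, 2))))
Pow(Add(Function('m')(224, 48), Mul(Add(-29905, 20436), Pow(Add(44136, j), -1))), -1) = Pow(Add(Mul(Rational(-1, 7), Pow(Add(Pow(48, 2), Pow(224, 2)), Rational(1, 2))), Mul(Add(-29905, 20436), Pow(Add(44136, 46910), -1))), -1) = Pow(Add(Mul(Rational(-1, 7), Pow(Add(2304, 50176), Rational(1, 2))), Mul(-9469, Pow(91046, -1))), -1) = Pow(Add(Mul(Rational(-1, 7), Pow(52480, Rational(1, 2))), Mul(-9469, Rational(1, 91046))), -1) = Pow(Add(Mul(Rational(-1, 7), Mul(16, Pow(205, Rational(1, 2)))), Rational(-9469, 91046)), -1) = Pow(Add(Mul(Rational(-16, 7), Pow(205, Rational(1, 2))), Rational(-9469, 91046)), -1) = Pow(Add(Rational(-9469, 91046), Mul(Rational(-16, 7), Pow(205, Rational(1, 2)))), -1)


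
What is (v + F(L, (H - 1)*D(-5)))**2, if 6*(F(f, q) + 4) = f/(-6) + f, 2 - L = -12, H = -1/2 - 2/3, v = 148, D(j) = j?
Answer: 6901129/324 ≈ 21300.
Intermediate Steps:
H = -7/6 (H = -1*1/2 - 2*1/3 = -1/2 - 2/3 = -7/6 ≈ -1.1667)
L = 14 (L = 2 - 1*(-12) = 2 + 12 = 14)
F(f, q) = -4 + 5*f/36 (F(f, q) = -4 + (f/(-6) + f)/6 = -4 + (f*(-1/6) + f)/6 = -4 + (-f/6 + f)/6 = -4 + (5*f/6)/6 = -4 + 5*f/36)
(v + F(L, (H - 1)*D(-5)))**2 = (148 + (-4 + (5/36)*14))**2 = (148 + (-4 + 35/18))**2 = (148 - 37/18)**2 = (2627/18)**2 = 6901129/324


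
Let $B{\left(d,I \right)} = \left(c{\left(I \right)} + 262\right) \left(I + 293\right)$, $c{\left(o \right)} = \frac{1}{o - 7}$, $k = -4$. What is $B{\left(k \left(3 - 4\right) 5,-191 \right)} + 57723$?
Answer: $\frac{2786734}{33} \approx 84447.0$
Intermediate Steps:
$c{\left(o \right)} = \frac{1}{-7 + o}$
$B{\left(d,I \right)} = \left(262 + \frac{1}{-7 + I}\right) \left(293 + I\right)$ ($B{\left(d,I \right)} = \left(\frac{1}{-7 + I} + 262\right) \left(I + 293\right) = \left(262 + \frac{1}{-7 + I}\right) \left(293 + I\right)$)
$B{\left(k \left(3 - 4\right) 5,-191 \right)} + 57723 = \frac{-537069 + 262 \left(-191\right)^{2} + 74933 \left(-191\right)}{-7 - 191} + 57723 = \frac{-537069 + 262 \cdot 36481 - 14312203}{-198} + 57723 = - \frac{-537069 + 9558022 - 14312203}{198} + 57723 = \left(- \frac{1}{198}\right) \left(-5291250\right) + 57723 = \frac{881875}{33} + 57723 = \frac{2786734}{33}$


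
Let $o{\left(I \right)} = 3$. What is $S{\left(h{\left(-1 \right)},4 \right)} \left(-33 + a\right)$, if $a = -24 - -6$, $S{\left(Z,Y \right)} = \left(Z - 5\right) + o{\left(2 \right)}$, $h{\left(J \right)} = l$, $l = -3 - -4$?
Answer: $51$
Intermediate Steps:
$l = 1$ ($l = -3 + 4 = 1$)
$h{\left(J \right)} = 1$
$S{\left(Z,Y \right)} = -2 + Z$ ($S{\left(Z,Y \right)} = \left(Z - 5\right) + 3 = \left(-5 + Z\right) + 3 = -2 + Z$)
$a = -18$ ($a = -24 + 6 = -18$)
$S{\left(h{\left(-1 \right)},4 \right)} \left(-33 + a\right) = \left(-2 + 1\right) \left(-33 - 18\right) = \left(-1\right) \left(-51\right) = 51$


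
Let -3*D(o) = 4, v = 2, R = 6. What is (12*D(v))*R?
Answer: -96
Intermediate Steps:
D(o) = -4/3 (D(o) = -1/3*4 = -4/3)
(12*D(v))*R = (12*(-4/3))*6 = -16*6 = -96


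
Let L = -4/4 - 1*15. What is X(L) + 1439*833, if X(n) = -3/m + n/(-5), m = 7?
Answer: 41954142/35 ≈ 1.1987e+6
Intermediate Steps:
L = -16 (L = -4*1/4 - 15 = -1 - 15 = -16)
X(n) = -3/7 - n/5 (X(n) = -3/7 + n/(-5) = -3*1/7 + n*(-1/5) = -3/7 - n/5)
X(L) + 1439*833 = (-3/7 - 1/5*(-16)) + 1439*833 = (-3/7 + 16/5) + 1198687 = 97/35 + 1198687 = 41954142/35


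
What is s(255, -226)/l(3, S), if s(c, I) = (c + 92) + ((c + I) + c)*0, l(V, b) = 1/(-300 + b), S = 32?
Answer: -92996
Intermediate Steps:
s(c, I) = 92 + c (s(c, I) = (92 + c) + ((I + c) + c)*0 = (92 + c) + (I + 2*c)*0 = (92 + c) + 0 = 92 + c)
s(255, -226)/l(3, S) = (92 + 255)/(1/(-300 + 32)) = 347/(1/(-268)) = 347/(-1/268) = 347*(-268) = -92996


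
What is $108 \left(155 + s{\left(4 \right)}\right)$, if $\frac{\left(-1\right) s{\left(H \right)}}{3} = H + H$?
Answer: $14148$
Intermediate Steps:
$s{\left(H \right)} = - 6 H$ ($s{\left(H \right)} = - 3 \left(H + H\right) = - 3 \cdot 2 H = - 6 H$)
$108 \left(155 + s{\left(4 \right)}\right) = 108 \left(155 - 24\right) = 108 \cdot 131 = 14148$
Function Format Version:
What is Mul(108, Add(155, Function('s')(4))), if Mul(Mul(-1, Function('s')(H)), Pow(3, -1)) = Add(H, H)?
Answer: 14148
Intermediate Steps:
Function('s')(H) = Mul(-6, H) (Function('s')(H) = Mul(-3, Add(H, H)) = Mul(-3, Mul(2, H)) = Mul(-6, H))
Mul(108, Add(155, Function('s')(4))) = Mul(108, Add(155, Mul(-6, 4))) = Mul(108, Add(155, -24)) = Mul(108, 131) = 14148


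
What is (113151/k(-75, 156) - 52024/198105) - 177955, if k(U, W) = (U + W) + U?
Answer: -63035728313/396210 ≈ -1.5910e+5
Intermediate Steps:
k(U, W) = W + 2*U
(113151/k(-75, 156) - 52024/198105) - 177955 = (113151/(156 + 2*(-75)) - 52024/198105) - 177955 = (113151/(156 - 150) - 52024*1/198105) - 177955 = (113151/6 - 52024/198105) - 177955 = (113151*(⅙) - 52024/198105) - 177955 = (37717/2 - 52024/198105) - 177955 = 7471822237/396210 - 177955 = -63035728313/396210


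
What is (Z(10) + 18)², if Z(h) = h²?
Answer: 13924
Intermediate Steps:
(Z(10) + 18)² = (10² + 18)² = (100 + 18)² = 118² = 13924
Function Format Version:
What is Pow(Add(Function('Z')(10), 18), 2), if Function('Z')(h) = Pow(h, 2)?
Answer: 13924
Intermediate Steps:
Pow(Add(Function('Z')(10), 18), 2) = Pow(Add(Pow(10, 2), 18), 2) = Pow(Add(100, 18), 2) = Pow(118, 2) = 13924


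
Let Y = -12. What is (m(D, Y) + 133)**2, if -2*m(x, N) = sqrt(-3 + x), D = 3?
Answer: 17689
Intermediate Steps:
m(x, N) = -sqrt(-3 + x)/2
(m(D, Y) + 133)**2 = (-sqrt(-3 + 3)/2 + 133)**2 = (-sqrt(0)/2 + 133)**2 = (-1/2*0 + 133)**2 = (0 + 133)**2 = 133**2 = 17689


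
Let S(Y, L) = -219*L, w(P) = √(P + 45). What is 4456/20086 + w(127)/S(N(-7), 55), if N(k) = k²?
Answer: 2228/10043 - 2*√43/12045 ≈ 0.22076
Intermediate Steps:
w(P) = √(45 + P)
4456/20086 + w(127)/S(N(-7), 55) = 4456/20086 + √(45 + 127)/((-219*55)) = 4456*(1/20086) + √172/(-12045) = 2228/10043 + (2*√43)*(-1/12045) = 2228/10043 - 2*√43/12045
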